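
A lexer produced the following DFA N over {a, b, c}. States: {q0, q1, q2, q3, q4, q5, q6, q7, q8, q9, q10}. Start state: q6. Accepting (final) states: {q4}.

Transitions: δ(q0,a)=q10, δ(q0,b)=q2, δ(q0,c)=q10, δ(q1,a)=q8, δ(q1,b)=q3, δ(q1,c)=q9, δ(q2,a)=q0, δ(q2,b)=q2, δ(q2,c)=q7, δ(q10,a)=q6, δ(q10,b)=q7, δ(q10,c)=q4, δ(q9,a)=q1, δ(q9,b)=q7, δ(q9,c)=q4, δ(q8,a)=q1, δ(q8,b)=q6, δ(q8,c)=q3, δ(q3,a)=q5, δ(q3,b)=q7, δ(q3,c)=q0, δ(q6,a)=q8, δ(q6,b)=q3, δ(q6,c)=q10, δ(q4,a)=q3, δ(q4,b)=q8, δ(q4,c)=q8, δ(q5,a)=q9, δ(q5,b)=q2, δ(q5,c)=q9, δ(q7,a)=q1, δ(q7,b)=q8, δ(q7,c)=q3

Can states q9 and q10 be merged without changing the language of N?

Every state is reachable, so we keep all 11.
Initial partition by acceptance: {q4} | {q0,q1,q2,q3,q5,q6,q7,q8,q9,q10}.
Refine {q0,q1,q2,q3,q5,q6,q7,q8,q9,q10} on symbol c: members go to different blocks, giving {q0,q1,q2,q3,q5,q6,q7,q8} and {q9,q10}.
On input a, block {q0,q1,q2,q3,q5,q6,q7,q8} splits into {q1,q2,q3,q6,q7,q8} and {q0,q5}.
Split {q1,q2,q3,q6,q7,q8} by δ(·,a) → {q1,q6,q7,q8} and {q2,q3}.
Split {q1,q6,q7,q8} by δ(·,b) → {q1,q6} and {q7,q8}.
On input b, block {q2,q3} splits into {q2} and {q3}.
Refine {q7,q8} on symbol b: members go to different blocks, giving {q7} and {q8}.
Stable partition: {q4} | {q1,q6} | {q9,q10} | {q0,q5} | {q2} | {q7} | {q3} | {q8} — 8 equivalence classes.
q9 and q10 lie in the same block of the stable partition, so they are equivalent — no string distinguishes them.

Yes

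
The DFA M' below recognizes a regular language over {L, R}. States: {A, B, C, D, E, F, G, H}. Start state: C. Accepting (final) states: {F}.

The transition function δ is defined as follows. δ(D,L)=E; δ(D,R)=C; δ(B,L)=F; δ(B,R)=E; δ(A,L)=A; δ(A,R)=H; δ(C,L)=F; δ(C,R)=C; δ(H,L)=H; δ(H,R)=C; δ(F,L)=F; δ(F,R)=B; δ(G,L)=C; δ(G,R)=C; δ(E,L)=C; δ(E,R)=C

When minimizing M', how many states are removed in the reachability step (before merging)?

4

No path from C leads to A, D, G, H; the other 4 states are all reachable.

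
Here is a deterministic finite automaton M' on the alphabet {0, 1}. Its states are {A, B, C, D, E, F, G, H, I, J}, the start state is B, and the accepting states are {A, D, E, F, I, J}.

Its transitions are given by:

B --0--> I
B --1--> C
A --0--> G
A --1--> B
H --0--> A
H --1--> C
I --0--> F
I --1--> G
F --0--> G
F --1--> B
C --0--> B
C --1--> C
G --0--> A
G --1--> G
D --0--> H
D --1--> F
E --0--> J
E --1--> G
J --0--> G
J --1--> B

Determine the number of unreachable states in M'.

No path from B leads to D, E, H, J; the other 6 states are all reachable.

4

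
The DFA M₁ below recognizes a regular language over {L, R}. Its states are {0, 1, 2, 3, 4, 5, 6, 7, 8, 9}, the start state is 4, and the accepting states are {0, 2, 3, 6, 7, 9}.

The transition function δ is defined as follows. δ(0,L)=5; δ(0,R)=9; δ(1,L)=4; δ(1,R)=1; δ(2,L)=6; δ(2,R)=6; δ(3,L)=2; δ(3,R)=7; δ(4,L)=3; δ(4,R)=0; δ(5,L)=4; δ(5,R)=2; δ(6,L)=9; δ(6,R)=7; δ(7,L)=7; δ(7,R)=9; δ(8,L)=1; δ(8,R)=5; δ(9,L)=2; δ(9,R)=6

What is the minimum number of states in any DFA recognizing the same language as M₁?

States {1,8} cannot be reached from the start state, so discard them.
P0 = {0,2,3,6,7,9} | {4,5}.
Refine {0,2,3,6,7,9} on symbol L: members go to different blocks, giving {2,3,6,7,9} and {0}.
Split {4,5} by δ(·,L) → {4} and {5}.
Stable partition: {2,3,6,7,9} | {4} | {0} | {5} — 4 equivalence classes.

4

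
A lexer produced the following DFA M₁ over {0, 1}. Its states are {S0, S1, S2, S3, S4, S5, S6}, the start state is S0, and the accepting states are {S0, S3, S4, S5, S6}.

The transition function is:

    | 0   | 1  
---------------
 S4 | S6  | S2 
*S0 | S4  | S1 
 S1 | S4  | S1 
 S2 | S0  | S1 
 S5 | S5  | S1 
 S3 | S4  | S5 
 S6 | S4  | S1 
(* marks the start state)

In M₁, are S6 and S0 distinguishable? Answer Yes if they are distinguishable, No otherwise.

First remove the unreachable states {S3,S5}; 5 states remain.
Start with accepting vs non-accepting: {S0,S4,S6} | {S1,S2}.
No further refinement is possible. Final partition (2 blocks): {S0,S4,S6} | {S1,S2}.
S6 and S0 lie in the same block of the stable partition, so they are equivalent — no string distinguishes them.

No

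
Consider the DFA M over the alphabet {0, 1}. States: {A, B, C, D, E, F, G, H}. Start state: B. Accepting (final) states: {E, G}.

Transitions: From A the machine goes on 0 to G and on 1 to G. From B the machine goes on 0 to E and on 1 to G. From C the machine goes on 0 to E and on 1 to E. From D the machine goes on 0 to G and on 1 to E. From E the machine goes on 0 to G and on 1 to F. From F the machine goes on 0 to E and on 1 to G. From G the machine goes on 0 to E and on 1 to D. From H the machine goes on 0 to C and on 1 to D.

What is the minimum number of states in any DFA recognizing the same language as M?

States {A,C,H} cannot be reached from the start state, so discard them.
P0 = {E,G} | {B,D,F}.
Stable partition: {E,G} | {B,D,F} — 2 equivalence classes.

2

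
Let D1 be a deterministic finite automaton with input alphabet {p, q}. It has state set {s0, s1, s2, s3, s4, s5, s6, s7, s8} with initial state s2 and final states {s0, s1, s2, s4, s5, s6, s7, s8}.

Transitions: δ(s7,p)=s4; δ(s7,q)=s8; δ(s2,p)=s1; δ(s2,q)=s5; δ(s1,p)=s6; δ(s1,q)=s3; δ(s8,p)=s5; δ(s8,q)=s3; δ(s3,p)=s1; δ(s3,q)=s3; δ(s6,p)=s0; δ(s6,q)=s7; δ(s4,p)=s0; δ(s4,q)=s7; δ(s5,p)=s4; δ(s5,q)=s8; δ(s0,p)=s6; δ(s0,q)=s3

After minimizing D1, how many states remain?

5

Initial partition by acceptance: {s0,s1,s2,s4,s5,s6,s7,s8} | {s3}.
On input q, block {s0,s1,s2,s4,s5,s6,s7,s8} splits into {s2,s4,s5,s6,s7} and {s0,s1,s8}.
Refine {s2,s4,s5,s6,s7} on symbol p: members go to different blocks, giving {s2,s4,s6} and {s5,s7}.
Split {s0,s1,s8} by δ(·,p) → {s0,s1} and {s8}.
The partition is now stable with 5 blocks: {s2,s4,s6} | {s3} | {s0,s1} | {s5,s7} | {s8}.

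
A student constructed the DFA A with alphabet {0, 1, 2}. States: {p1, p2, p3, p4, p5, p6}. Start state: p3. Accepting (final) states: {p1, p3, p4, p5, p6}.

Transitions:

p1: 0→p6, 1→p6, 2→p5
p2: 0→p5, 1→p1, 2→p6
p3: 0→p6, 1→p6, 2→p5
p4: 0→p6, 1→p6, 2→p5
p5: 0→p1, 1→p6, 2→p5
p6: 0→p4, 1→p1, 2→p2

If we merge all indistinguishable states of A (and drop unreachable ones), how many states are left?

All states are reachable from the start state.
Start with accepting vs non-accepting: {p1,p3,p4,p5,p6} | {p2}.
Split {p1,p3,p4,p5,p6} by δ(·,2) → {p1,p3,p4,p5} and {p6}.
Split {p1,p3,p4,p5} by δ(·,0) → {p1,p3,p4} and {p5}.
Stable partition: {p1,p3,p4} | {p2} | {p6} | {p5} — 4 equivalence classes.

4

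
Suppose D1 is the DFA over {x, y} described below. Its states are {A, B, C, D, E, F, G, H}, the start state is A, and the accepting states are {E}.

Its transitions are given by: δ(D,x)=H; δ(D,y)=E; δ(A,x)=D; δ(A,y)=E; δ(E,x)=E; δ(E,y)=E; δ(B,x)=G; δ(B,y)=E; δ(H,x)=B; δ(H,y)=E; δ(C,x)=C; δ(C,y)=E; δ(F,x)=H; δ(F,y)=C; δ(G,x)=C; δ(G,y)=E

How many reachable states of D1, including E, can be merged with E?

1

First remove the unreachable states {F}; 7 states remain.
Start with accepting vs non-accepting: {E} | {A,B,C,D,G,H}.
No further refinement is possible. Final partition (2 blocks): {E} | {A,B,C,D,G,H}.
The equivalence class containing E is {E}, of size 1.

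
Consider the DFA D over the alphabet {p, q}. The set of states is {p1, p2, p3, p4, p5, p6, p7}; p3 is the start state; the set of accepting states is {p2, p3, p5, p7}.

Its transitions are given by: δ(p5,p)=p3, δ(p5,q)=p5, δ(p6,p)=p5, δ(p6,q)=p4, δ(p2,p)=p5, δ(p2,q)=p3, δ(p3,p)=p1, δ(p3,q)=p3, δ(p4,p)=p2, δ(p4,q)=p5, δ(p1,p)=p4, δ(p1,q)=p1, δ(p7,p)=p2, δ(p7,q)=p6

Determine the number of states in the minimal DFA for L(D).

First remove the unreachable states {p6,p7}; 5 states remain.
Start with accepting vs non-accepting: {p2,p3,p5} | {p1,p4}.
On input p, block {p2,p3,p5} splits into {p2,p5} and {p3}.
Refine {p2,p5} on symbol p: members go to different blocks, giving {p2} and {p5}.
On input p, block {p1,p4} splits into {p1} and {p4}.
Stable partition: {p2} | {p1} | {p3} | {p5} | {p4} — 5 equivalence classes.

5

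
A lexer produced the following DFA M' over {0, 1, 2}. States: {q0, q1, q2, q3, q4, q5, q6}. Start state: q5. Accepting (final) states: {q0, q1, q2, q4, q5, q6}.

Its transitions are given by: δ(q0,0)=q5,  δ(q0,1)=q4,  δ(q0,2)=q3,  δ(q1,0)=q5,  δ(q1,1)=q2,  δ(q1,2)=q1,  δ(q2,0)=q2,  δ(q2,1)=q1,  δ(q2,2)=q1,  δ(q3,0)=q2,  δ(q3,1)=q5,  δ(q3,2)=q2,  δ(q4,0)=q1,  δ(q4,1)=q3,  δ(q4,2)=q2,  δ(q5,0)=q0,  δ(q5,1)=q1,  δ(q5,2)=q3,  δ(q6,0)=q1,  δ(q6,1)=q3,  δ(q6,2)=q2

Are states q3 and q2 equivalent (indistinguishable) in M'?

Reachable states from the start: {q0,q1,q2,q3,q4,q5}. Unreachable: {q6} — drop them.
Start with accepting vs non-accepting: {q0,q1,q2,q4,q5} | {q3}.
On input 1, block {q0,q1,q2,q4,q5} splits into {q0,q1,q2,q5} and {q4}.
Split {q0,q1,q2,q5} by δ(·,1) → {q1,q2,q5} and {q0}.
Split {q1,q2,q5} by δ(·,0) → {q1,q2} and {q5}.
Refine {q1,q2} on symbol 0: members go to different blocks, giving {q1} and {q2}.
Stable partition: {q1} | {q3} | {q4} | {q0} | {q5} | {q2} — 6 equivalence classes.
q3 and q2 end up in different blocks, so they are distinguishable. For instance, the string 'ε' is accepted from only q2.

No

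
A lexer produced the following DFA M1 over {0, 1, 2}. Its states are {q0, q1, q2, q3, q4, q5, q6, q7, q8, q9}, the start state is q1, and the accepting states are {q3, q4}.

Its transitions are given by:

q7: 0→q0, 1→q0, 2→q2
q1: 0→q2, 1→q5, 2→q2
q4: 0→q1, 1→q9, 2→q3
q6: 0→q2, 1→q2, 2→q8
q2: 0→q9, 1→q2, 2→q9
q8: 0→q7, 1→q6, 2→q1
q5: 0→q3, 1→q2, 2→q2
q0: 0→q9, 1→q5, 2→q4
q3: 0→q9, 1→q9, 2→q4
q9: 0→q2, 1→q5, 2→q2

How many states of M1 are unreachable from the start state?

Starting at q1 and following transitions, the reachable set is {q1, q2, q3, q4, q5, q9}. That leaves q0, q6, q7, q8 unreachable — 4 in total.

4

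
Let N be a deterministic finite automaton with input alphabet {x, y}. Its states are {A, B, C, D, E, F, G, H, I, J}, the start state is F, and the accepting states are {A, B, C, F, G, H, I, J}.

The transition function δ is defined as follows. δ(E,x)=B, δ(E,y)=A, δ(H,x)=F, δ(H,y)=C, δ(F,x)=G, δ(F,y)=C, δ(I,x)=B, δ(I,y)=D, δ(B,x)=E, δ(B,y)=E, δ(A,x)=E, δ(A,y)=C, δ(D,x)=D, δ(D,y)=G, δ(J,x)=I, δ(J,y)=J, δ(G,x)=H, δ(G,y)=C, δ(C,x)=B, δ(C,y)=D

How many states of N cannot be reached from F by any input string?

2

No path from F leads to I, J; the other 8 states are all reachable.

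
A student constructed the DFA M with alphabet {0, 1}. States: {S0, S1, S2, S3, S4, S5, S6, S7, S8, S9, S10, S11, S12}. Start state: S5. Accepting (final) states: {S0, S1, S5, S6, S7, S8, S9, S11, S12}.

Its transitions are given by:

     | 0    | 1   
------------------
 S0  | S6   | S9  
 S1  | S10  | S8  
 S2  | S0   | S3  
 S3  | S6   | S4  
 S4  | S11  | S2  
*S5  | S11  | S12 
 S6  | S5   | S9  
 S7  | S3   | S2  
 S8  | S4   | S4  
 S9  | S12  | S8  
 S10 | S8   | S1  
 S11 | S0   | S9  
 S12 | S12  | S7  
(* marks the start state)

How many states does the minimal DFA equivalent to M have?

States {S1,S10} cannot be reached from the start state, so discard them.
P0 = {S0,S5,S6,S7,S8,S9,S11,S12} | {S2,S3,S4}.
Split {S0,S5,S6,S7,S8,S9,S11,S12} by δ(·,0) → {S0,S5,S6,S9,S11,S12} and {S7,S8}.
Split {S0,S5,S6,S9,S11,S12} by δ(·,1) → {S0,S5,S6,S11} and {S9,S12}.
Stable partition: {S0,S5,S6,S11} | {S2,S3,S4} | {S7,S8} | {S9,S12} — 4 equivalence classes.

4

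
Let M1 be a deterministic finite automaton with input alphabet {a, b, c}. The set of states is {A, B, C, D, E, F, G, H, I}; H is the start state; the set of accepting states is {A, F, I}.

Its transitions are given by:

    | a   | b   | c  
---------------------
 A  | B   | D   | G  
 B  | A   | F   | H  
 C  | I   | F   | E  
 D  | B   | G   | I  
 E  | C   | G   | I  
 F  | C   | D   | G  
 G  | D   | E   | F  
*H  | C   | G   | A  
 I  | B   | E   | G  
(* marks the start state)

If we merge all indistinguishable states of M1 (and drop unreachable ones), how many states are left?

Every state is reachable, so we keep all 9.
Initial partition by acceptance: {A,F,I} | {B,C,D,E,G,H}.
On input a, block {B,C,D,E,G,H} splits into {D,E,G,H} and {B,C}.
Refine {D,E,G,H} on symbol a: members go to different blocks, giving {D,E,H} and {G}.
No further refinement is possible. Final partition (4 blocks): {A,F,I} | {D,E,H} | {B,C} | {G}.

4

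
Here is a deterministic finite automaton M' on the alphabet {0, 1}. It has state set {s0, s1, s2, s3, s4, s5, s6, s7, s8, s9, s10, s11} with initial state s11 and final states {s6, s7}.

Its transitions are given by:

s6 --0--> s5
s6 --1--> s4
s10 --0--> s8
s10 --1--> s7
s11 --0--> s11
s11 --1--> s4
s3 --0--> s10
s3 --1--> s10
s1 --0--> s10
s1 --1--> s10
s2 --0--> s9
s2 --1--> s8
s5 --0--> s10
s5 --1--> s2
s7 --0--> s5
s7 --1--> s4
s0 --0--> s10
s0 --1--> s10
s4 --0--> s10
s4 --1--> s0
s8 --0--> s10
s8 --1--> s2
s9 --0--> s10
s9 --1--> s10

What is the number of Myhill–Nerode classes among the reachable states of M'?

7

First remove the unreachable states {s1,s3,s6}; 9 states remain.
Initial partition by acceptance: {s7} | {s0,s2,s4,s5,s8,s9,s10,s11}.
Refine {s0,s2,s4,s5,s8,s9,s10,s11} on symbol 1: members go to different blocks, giving {s0,s2,s4,s5,s8,s9,s11} and {s10}.
Split {s0,s2,s4,s5,s8,s9,s11} by δ(·,0) → {s0,s4,s5,s8,s9} and {s2,s11}.
On input 1, block {s0,s4,s5,s8,s9} splits into {s0,s9} and {s5,s8} and {s4}.
On input 0, block {s2,s11} splits into {s2} and {s11}.
The partition is now stable with 7 blocks: {s7} | {s0,s9} | {s10} | {s2} | {s5,s8} | {s4} | {s11}.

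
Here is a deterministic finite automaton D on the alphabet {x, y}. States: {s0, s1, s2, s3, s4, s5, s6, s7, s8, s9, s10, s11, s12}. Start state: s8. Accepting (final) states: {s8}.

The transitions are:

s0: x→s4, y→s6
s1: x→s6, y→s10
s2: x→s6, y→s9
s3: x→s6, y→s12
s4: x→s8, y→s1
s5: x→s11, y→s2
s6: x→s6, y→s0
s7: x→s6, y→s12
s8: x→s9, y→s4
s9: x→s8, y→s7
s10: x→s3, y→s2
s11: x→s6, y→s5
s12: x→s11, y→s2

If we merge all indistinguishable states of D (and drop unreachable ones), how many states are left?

Start with accepting vs non-accepting: {s8} | {s0,s1,s2,s3,s4,s5,s6,s7,s9,s10,s11,s12}.
Split {s0,s1,s2,s3,s4,s5,s6,s7,s9,s10,s11,s12} by δ(·,x) → {s0,s1,s2,s3,s5,s6,s7,s10,s11,s12} and {s4,s9}.
Refine {s0,s1,s2,s3,s5,s6,s7,s10,s11,s12} on symbol x: members go to different blocks, giving {s1,s2,s3,s5,s6,s7,s10,s11,s12} and {s0}.
On input y, block {s1,s2,s3,s5,s6,s7,s10,s11,s12} splits into {s1,s3,s5,s7,s10,s11,s12} and {s2} and {s6}.
Split {s1,s3,s5,s7,s10,s11,s12} by δ(·,x) → {s1,s3,s7,s11} and {s5,s10,s12}.
Stable partition: {s8} | {s1,s3,s7,s11} | {s4,s9} | {s0} | {s2} | {s6} | {s5,s10,s12} — 7 equivalence classes.

7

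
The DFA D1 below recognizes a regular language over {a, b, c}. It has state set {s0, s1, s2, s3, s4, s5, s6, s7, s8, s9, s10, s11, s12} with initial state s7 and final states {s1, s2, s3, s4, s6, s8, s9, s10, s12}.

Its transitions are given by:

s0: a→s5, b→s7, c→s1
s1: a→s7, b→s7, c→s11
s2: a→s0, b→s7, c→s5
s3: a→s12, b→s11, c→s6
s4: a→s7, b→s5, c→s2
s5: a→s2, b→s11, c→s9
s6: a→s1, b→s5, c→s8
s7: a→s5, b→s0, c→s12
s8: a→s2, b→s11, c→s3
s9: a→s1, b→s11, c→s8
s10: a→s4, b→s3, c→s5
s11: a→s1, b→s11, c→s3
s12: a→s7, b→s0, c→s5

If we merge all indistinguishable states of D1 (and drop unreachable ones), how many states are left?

4

Reachable states from the start: {s0,s1,s2,s3,s5,s6,s7,s8,s9,s11,s12}. Unreachable: {s4,s10} — drop them.
P0 = {s1,s2,s3,s6,s8,s9,s12} | {s0,s5,s7,s11}.
Split {s1,s2,s3,s6,s8,s9,s12} by δ(·,a) → {s3,s6,s8,s9} and {s1,s2,s12}.
Split {s0,s5,s7,s11} by δ(·,a) → {s0,s7} and {s5,s11}.
Stable partition: {s3,s6,s8,s9} | {s0,s7} | {s1,s2,s12} | {s5,s11} — 4 equivalence classes.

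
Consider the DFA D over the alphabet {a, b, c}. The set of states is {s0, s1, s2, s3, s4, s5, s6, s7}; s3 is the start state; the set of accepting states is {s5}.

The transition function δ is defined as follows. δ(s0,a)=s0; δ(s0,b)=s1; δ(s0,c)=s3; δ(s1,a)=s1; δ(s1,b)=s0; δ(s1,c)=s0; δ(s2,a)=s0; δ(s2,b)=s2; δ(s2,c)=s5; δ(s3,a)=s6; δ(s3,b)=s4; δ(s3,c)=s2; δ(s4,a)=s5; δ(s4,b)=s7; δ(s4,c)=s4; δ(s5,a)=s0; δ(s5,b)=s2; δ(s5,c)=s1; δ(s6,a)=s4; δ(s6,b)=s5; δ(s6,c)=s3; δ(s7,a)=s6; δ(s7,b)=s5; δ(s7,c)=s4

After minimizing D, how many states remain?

8

All states are reachable from the start state.
Start with accepting vs non-accepting: {s5} | {s0,s1,s2,s3,s4,s6,s7}.
Split {s0,s1,s2,s3,s4,s6,s7} by δ(·,a) → {s0,s1,s2,s3,s6,s7} and {s4}.
Split {s0,s1,s2,s3,s6,s7} by δ(·,a) → {s0,s1,s2,s3,s7} and {s6}.
On input a, block {s0,s1,s2,s3,s7} splits into {s0,s1,s2} and {s3,s7}.
Refine {s0,s1,s2} on symbol c: members go to different blocks, giving {s0} and {s1} and {s2}.
Refine {s3,s7} on symbol b: members go to different blocks, giving {s3} and {s7}.
No further refinement is possible. Final partition (8 blocks): {s5} | {s0} | {s4} | {s6} | {s3} | {s1} | {s2} | {s7}.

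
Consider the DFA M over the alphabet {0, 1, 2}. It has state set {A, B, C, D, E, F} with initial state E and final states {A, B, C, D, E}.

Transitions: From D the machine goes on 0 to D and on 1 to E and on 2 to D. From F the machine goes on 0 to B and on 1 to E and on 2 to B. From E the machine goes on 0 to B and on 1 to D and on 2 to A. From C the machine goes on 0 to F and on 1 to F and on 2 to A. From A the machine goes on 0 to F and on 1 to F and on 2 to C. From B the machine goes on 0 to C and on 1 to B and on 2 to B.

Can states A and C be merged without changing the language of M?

Yes

Start with accepting vs non-accepting: {A,B,C,D,E} | {F}.
Split {A,B,C,D,E} by δ(·,0) → {B,D,E} and {A,C}.
Refine {B,D,E} on symbol 0: members go to different blocks, giving {D,E} and {B}.
Refine {D,E} on symbol 0: members go to different blocks, giving {D} and {E}.
The partition is now stable with 5 blocks: {D} | {F} | {A,C} | {B} | {E}.
A and C lie in the same block of the stable partition, so they are equivalent — no string distinguishes them.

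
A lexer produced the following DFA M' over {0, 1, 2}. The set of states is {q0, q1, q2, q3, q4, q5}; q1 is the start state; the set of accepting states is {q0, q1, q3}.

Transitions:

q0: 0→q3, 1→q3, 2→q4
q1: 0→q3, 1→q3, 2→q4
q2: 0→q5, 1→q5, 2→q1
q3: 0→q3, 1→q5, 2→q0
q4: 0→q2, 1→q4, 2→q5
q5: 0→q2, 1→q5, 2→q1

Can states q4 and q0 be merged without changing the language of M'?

Every state is reachable, so we keep all 6.
P0 = {q0,q1,q3} | {q2,q4,q5}.
On input 1, block {q0,q1,q3} splits into {q0,q1} and {q3}.
On input 2, block {q2,q4,q5} splits into {q2,q5} and {q4}.
No further refinement is possible. Final partition (4 blocks): {q0,q1} | {q2,q5} | {q3} | {q4}.
q4 and q0 end up in different blocks, so they are distinguishable. For instance, the string 'ε' is accepted from only q0.

No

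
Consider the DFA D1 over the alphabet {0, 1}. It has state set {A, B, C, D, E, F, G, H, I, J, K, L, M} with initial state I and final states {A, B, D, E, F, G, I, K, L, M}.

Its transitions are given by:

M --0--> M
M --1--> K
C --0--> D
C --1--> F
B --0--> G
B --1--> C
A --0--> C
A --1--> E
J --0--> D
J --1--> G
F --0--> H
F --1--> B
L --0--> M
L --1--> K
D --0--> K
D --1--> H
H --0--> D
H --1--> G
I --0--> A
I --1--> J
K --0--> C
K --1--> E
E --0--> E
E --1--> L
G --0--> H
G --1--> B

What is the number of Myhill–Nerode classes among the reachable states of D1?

Every state is reachable, so we keep all 13.
Start with accepting vs non-accepting: {A,B,D,E,F,G,I,K,L,M} | {C,H,J}.
Split {A,B,D,E,F,G,I,K,L,M} by δ(·,0) → {B,D,E,I,L,M} and {A,F,G,K}.
Split {B,D,E,I,L,M} by δ(·,0) → {B,D,I} and {E,L,M}.
On input 1, block {A,F,G,K} splits into {A,K} and {F,G}.
Split {B,D,I} by δ(·,0) → {D,I} and {B}.
Split {E,L,M} by δ(·,1) → {L,M} and {E}.
No further refinement is possible. Final partition (7 blocks): {D,I} | {C,H,J} | {A,K} | {L,M} | {F,G} | {B} | {E}.

7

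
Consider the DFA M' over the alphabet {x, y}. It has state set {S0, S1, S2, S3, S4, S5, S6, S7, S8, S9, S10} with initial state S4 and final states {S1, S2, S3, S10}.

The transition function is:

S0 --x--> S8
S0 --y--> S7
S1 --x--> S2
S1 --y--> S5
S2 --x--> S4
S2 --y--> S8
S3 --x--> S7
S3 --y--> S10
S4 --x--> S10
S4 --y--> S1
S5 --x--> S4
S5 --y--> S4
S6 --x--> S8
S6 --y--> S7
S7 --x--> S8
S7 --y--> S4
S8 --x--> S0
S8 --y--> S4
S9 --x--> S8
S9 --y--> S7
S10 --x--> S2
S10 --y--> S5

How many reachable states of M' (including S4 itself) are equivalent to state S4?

1

Reachable states from the start: {S0,S1,S2,S4,S5,S7,S8,S10}. Unreachable: {S3,S6,S9} — drop them.
Initial partition by acceptance: {S1,S2,S10} | {S0,S4,S5,S7,S8}.
Refine {S1,S2,S10} on symbol x: members go to different blocks, giving {S1,S10} and {S2}.
On input x, block {S0,S4,S5,S7,S8} splits into {S0,S5,S7,S8} and {S4}.
Split {S0,S5,S7,S8} by δ(·,x) → {S0,S7,S8} and {S5}.
Refine {S0,S7,S8} on symbol y: members go to different blocks, giving {S7,S8} and {S0}.
Split {S7,S8} by δ(·,x) → {S7} and {S8}.
No further refinement is possible. Final partition (7 blocks): {S1,S10} | {S7} | {S2} | {S4} | {S5} | {S0} | {S8}.
The equivalence class containing S4 is {S4}, of size 1.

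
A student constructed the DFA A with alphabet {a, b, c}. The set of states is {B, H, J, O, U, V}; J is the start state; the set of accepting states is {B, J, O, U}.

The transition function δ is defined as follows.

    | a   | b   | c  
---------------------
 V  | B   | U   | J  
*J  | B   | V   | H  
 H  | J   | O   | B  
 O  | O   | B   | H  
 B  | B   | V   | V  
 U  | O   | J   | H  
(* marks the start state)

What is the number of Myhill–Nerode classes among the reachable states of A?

3

P0 = {B,J,O,U} | {H,V}.
Refine {B,J,O,U} on symbol b: members go to different blocks, giving {O,U} and {B,J}.
No further refinement is possible. Final partition (3 blocks): {O,U} | {H,V} | {B,J}.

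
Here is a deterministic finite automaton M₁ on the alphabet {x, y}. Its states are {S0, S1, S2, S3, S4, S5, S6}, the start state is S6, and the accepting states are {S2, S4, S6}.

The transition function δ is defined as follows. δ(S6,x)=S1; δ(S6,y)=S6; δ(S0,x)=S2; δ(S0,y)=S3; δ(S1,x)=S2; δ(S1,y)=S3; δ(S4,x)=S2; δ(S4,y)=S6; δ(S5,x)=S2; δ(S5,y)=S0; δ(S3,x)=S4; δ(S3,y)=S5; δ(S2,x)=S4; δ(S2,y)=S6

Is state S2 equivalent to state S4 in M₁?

Start with accepting vs non-accepting: {S2,S4,S6} | {S0,S1,S3,S5}.
On input x, block {S2,S4,S6} splits into {S2,S4} and {S6}.
The partition is now stable with 3 blocks: {S2,S4} | {S0,S1,S3,S5} | {S6}.
S2 and S4 lie in the same block of the stable partition, so they are equivalent — no string distinguishes them.

Yes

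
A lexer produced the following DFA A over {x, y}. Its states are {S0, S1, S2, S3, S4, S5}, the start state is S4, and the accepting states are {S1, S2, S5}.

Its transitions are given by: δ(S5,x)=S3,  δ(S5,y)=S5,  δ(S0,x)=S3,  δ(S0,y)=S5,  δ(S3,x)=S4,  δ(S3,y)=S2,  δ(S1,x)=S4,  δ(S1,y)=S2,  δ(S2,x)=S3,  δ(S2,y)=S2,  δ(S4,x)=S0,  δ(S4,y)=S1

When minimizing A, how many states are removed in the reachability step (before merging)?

Exploring from S4, all states are eventually visited, so none are unreachable.

0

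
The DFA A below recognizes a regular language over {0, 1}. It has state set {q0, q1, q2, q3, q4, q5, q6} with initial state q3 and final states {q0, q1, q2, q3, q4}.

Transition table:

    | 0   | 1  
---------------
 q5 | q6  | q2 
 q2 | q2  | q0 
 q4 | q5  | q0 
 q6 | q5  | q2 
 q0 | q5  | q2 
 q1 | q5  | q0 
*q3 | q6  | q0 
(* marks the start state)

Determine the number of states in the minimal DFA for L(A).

4

Reachable states from the start: {q0,q2,q3,q5,q6}. Unreachable: {q1,q4} — drop them.
Start with accepting vs non-accepting: {q0,q2,q3} | {q5,q6}.
Split {q0,q2,q3} by δ(·,0) → {q0,q3} and {q2}.
Split {q0,q3} by δ(·,1) → {q0} and {q3}.
The partition is now stable with 4 blocks: {q0} | {q5,q6} | {q2} | {q3}.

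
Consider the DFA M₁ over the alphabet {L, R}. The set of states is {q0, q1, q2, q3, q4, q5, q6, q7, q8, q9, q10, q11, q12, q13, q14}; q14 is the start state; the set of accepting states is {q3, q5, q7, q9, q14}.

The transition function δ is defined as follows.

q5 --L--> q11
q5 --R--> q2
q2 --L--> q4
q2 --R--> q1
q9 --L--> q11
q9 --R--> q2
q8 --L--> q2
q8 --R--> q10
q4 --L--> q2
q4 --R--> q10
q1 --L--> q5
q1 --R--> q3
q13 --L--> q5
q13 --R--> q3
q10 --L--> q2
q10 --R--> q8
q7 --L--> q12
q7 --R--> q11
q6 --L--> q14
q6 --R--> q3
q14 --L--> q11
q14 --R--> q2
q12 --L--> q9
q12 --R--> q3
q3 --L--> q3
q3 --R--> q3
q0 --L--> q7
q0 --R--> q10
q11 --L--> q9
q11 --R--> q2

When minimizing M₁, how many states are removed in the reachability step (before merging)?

5

Starting at q14 and following transitions, the reachable set is {q1, q2, q3, q4, q5, q8, q9, q10, q11, q14}. That leaves q0, q6, q7, q12, q13 unreachable — 5 in total.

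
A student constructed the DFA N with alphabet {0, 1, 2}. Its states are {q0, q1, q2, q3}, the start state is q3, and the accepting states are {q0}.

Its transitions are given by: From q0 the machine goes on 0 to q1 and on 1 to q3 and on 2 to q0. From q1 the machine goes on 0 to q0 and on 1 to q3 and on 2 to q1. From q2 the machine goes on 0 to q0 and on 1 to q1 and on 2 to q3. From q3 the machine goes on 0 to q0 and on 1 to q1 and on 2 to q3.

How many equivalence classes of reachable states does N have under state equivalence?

2

First remove the unreachable states {q2}; 3 states remain.
Start with accepting vs non-accepting: {q0} | {q1,q3}.
The partition is now stable with 2 blocks: {q0} | {q1,q3}.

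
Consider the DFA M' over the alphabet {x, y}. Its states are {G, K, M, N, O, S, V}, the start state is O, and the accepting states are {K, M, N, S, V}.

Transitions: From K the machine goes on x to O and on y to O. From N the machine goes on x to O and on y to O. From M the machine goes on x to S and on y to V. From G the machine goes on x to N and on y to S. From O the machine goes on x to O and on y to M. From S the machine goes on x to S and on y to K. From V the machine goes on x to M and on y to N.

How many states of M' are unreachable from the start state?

1

No path from O leads to G; the other 6 states are all reachable.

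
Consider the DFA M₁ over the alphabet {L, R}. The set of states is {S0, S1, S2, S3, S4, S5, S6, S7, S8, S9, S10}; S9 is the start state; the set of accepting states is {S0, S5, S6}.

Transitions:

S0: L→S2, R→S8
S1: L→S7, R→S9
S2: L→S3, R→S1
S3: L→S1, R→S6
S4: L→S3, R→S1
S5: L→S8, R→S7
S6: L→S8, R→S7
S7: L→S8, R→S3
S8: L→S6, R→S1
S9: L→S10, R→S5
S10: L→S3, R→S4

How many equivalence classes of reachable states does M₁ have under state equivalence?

States {S0,S2} cannot be reached from the start state, so discard them.
Start with accepting vs non-accepting: {S5,S6} | {S1,S3,S4,S7,S8,S9,S10}.
On input L, block {S1,S3,S4,S7,S8,S9,S10} splits into {S1,S3,S4,S7,S9,S10} and {S8}.
On input L, block {S1,S3,S4,S7,S9,S10} splits into {S1,S3,S4,S9,S10} and {S7}.
Split {S1,S3,S4,S9,S10} by δ(·,L) → {S3,S4,S9,S10} and {S1}.
Refine {S3,S4,S9,S10} on symbol L: members go to different blocks, giving {S4,S9,S10} and {S3}.
Refine {S4,S9,S10} on symbol L: members go to different blocks, giving {S4,S10} and {S9}.
Split {S4,S10} by δ(·,R) → {S4} and {S10}.
Stable partition: {S5,S6} | {S4} | {S8} | {S7} | {S1} | {S3} | {S9} | {S10} — 8 equivalence classes.

8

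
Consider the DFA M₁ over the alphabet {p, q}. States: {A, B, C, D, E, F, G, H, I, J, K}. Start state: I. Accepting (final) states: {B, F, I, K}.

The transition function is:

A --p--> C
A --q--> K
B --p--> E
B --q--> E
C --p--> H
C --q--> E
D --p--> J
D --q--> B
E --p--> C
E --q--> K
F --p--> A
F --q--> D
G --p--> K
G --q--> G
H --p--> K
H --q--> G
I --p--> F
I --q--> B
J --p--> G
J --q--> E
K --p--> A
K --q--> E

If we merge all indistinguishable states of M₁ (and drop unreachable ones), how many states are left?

P0 = {B,F,I,K} | {A,C,D,E,G,H,J}.
Split {B,F,I,K} by δ(·,p) → {B,F,K} and {I}.
Refine {A,C,D,E,G,H,J} on symbol p: members go to different blocks, giving {A,C,D,E,J} and {G,H}.
Refine {A,C,D,E,J} on symbol p: members go to different blocks, giving {A,D,E} and {C,J}.
The partition is now stable with 5 blocks: {B,F,K} | {A,D,E} | {I} | {G,H} | {C,J}.

5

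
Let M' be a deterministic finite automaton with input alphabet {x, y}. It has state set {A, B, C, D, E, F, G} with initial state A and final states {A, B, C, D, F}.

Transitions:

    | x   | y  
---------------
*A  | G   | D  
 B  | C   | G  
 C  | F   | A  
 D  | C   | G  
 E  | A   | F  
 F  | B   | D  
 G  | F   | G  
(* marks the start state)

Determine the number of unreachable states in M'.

No path from A leads to E; the other 6 states are all reachable.

1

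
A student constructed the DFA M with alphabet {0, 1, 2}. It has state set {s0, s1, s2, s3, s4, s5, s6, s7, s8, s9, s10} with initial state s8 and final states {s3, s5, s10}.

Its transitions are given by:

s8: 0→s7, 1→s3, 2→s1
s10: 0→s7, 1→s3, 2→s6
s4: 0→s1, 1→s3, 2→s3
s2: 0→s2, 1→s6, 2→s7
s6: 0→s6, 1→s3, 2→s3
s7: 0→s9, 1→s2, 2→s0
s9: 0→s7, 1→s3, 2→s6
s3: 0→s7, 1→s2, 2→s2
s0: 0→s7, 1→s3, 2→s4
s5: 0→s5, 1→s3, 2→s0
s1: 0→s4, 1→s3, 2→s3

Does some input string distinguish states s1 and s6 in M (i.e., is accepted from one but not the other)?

No

Reachable states from the start: {s0,s1,s2,s3,s4,s6,s7,s8,s9}. Unreachable: {s5,s10} — drop them.
Start with accepting vs non-accepting: {s3} | {s0,s1,s2,s4,s6,s7,s8,s9}.
Refine {s0,s1,s2,s4,s6,s7,s8,s9} on symbol 1: members go to different blocks, giving {s0,s1,s4,s6,s8,s9} and {s2,s7}.
On input 0, block {s0,s1,s4,s6,s8,s9} splits into {s0,s8,s9} and {s1,s4,s6}.
Refine {s2,s7} on symbol 0: members go to different blocks, giving {s2} and {s7}.
The partition is now stable with 5 blocks: {s3} | {s0,s8,s9} | {s2} | {s1,s4,s6} | {s7}.
s1 and s6 lie in the same block of the stable partition, so they are equivalent — no string distinguishes them.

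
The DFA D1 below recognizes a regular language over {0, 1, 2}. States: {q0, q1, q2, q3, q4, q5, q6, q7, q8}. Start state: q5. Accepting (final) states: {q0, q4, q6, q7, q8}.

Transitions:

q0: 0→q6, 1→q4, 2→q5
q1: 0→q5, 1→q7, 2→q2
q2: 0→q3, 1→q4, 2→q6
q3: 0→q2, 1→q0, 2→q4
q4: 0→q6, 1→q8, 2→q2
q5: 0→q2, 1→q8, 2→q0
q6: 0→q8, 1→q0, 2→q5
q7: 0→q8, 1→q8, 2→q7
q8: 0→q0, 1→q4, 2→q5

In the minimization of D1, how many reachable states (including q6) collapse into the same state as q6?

4

States {q1,q7} cannot be reached from the start state, so discard them.
Start with accepting vs non-accepting: {q0,q4,q6,q8} | {q2,q3,q5}.
Stable partition: {q0,q4,q6,q8} | {q2,q3,q5} — 2 equivalence classes.
State q6 belongs to the block {q0,q4,q6,q8}, which has 4 states.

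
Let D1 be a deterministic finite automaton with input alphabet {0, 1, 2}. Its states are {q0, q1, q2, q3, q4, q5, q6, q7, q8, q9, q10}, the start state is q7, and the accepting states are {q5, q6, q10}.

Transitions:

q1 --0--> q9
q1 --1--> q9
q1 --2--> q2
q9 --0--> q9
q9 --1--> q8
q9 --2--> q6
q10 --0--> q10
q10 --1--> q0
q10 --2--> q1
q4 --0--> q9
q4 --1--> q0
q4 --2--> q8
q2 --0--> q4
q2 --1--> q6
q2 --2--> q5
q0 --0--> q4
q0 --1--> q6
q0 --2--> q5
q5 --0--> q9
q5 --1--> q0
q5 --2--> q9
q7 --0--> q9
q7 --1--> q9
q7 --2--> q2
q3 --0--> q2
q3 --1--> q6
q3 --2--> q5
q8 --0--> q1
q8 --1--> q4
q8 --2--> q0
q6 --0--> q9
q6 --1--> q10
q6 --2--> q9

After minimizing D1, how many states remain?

Reachable states from the start: {q0,q1,q2,q4,q5,q6,q7,q8,q9,q10}. Unreachable: {q3} — drop them.
P0 = {q5,q6,q10} | {q0,q1,q2,q4,q7,q8,q9}.
Split {q5,q6,q10} by δ(·,0) → {q5,q6} and {q10}.
Split {q5,q6} by δ(·,1) → {q5} and {q6}.
Refine {q0,q1,q2,q4,q7,q8,q9} on symbol 1: members go to different blocks, giving {q1,q4,q7,q8,q9} and {q0,q2}.
On input 1, block {q1,q4,q7,q8,q9} splits into {q1,q7,q8,q9} and {q4}.
Refine {q1,q7,q8,q9} on symbol 1: members go to different blocks, giving {q1,q7,q9} and {q8}.
On input 1, block {q1,q7,q9} splits into {q1,q7} and {q9}.
No further refinement is possible. Final partition (8 blocks): {q5} | {q1,q7} | {q10} | {q6} | {q0,q2} | {q4} | {q8} | {q9}.

8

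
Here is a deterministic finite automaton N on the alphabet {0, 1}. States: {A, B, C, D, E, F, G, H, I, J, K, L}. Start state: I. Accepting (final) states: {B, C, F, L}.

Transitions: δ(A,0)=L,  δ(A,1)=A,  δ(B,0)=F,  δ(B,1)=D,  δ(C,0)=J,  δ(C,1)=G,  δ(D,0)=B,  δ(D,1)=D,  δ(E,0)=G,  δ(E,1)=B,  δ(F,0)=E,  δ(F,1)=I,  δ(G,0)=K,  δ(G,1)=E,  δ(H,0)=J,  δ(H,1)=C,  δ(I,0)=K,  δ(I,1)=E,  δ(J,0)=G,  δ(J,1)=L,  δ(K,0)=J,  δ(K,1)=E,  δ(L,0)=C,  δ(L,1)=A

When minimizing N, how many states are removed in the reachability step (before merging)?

Starting at I and following transitions, the reachable set is {A, B, C, D, E, F, G, I, J, K, L}. That leaves H unreachable — 1 in total.

1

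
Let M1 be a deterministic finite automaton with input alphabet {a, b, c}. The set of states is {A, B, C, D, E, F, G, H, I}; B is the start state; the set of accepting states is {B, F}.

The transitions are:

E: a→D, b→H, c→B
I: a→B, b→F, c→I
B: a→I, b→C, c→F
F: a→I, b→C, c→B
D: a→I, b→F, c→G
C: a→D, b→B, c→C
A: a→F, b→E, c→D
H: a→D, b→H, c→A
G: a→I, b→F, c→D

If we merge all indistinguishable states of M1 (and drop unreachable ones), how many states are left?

Reachable states from the start: {B,C,D,F,G,I}. Unreachable: {A,E,H} — drop them.
Start with accepting vs non-accepting: {B,F} | {C,D,G,I}.
On input a, block {C,D,G,I} splits into {C,D,G} and {I}.
Split {C,D,G} by δ(·,a) → {D,G} and {C}.
The partition is now stable with 4 blocks: {B,F} | {D,G} | {I} | {C}.

4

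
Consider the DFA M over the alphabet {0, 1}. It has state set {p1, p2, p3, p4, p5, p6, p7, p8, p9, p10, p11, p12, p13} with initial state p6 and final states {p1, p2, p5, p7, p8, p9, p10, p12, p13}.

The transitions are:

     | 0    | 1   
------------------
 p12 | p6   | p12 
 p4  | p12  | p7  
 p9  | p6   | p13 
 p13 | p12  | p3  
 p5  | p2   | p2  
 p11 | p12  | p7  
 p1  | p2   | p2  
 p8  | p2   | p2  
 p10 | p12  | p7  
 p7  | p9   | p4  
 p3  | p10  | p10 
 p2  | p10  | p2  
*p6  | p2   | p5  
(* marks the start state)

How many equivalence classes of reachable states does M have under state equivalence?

10

First remove the unreachable states {p1,p8,p11}; 10 states remain.
Initial partition by acceptance: {p2,p5,p7,p9,p10,p12,p13} | {p3,p4,p6}.
On input 0, block {p2,p5,p7,p9,p10,p12,p13} splits into {p2,p5,p7,p10,p13} and {p9,p12}.
On input 0, block {p2,p5,p7,p10,p13} splits into {p7,p10,p13} and {p2,p5}.
On input 1, block {p7,p10,p13} splits into {p7,p13} and {p10}.
Refine {p3,p4,p6} on symbol 0: members go to different blocks, giving {p3} and {p4} and {p6}.
On input 1, block {p7,p13} splits into {p7} and {p13}.
Split {p9,p12} by δ(·,1) → {p9} and {p12}.
On input 0, block {p2,p5} splits into {p2} and {p5}.
No further refinement is possible. Final partition (10 blocks): {p7} | {p3} | {p9} | {p2} | {p10} | {p4} | {p6} | {p13} | {p12} | {p5}.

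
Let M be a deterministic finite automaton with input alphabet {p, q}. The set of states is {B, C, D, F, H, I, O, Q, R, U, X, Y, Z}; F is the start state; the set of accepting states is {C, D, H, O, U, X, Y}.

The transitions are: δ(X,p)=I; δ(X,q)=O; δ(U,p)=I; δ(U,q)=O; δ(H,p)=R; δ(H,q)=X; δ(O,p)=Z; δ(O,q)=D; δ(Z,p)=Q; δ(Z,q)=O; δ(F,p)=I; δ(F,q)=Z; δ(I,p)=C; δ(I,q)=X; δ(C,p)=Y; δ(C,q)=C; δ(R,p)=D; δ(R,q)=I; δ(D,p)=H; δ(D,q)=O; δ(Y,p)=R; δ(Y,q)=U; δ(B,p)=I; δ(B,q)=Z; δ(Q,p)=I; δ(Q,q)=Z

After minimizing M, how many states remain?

9

Reachable states from the start: {C,D,F,H,I,O,Q,R,U,X,Y,Z}. Unreachable: {B} — drop them.
Start with accepting vs non-accepting: {C,D,H,O,U,X,Y} | {F,I,Q,R,Z}.
Split {C,D,H,O,U,X,Y} by δ(·,p) → {H,O,U,X,Y} and {C,D}.
Refine {H,O,U,X,Y} on symbol q: members go to different blocks, giving {H,U,X,Y} and {O}.
Refine {H,U,X,Y} on symbol q: members go to different blocks, giving {U,X} and {H,Y}.
Split {F,I,Q,R,Z} by δ(·,p) → {F,Q,Z} and {I,R}.
Split {F,Q,Z} by δ(·,p) → {F,Q} and {Z}.
Refine {C,D} on symbol q: members go to different blocks, giving {D} and {C}.
Refine {I,R} on symbol p: members go to different blocks, giving {R} and {I}.
No further refinement is possible. Final partition (9 blocks): {U,X} | {F,Q} | {D} | {O} | {H,Y} | {R} | {Z} | {C} | {I}.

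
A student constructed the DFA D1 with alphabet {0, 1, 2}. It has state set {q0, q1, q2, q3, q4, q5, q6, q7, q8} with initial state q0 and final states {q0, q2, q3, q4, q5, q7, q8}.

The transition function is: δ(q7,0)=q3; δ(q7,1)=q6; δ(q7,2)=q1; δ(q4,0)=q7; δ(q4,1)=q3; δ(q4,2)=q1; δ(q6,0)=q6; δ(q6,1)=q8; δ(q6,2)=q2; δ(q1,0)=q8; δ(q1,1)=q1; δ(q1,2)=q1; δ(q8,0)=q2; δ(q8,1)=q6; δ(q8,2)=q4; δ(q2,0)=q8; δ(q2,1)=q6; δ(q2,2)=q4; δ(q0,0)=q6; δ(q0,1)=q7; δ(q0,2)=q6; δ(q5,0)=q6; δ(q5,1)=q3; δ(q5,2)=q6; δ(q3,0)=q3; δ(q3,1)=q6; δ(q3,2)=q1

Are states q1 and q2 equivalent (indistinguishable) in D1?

No

States {q5} cannot be reached from the start state, so discard them.
Start with accepting vs non-accepting: {q0,q2,q3,q4,q7,q8} | {q1,q6}.
On input 0, block {q0,q2,q3,q4,q7,q8} splits into {q2,q3,q4,q7,q8} and {q0}.
Split {q2,q3,q4,q7,q8} by δ(·,1) → {q2,q3,q7,q8} and {q4}.
Split {q2,q3,q7,q8} by δ(·,2) → {q2,q8} and {q3,q7}.
Split {q1,q6} by δ(·,0) → {q1} and {q6}.
The partition is now stable with 6 blocks: {q2,q8} | {q1} | {q0} | {q4} | {q3,q7} | {q6}.
q1 and q2 end up in different blocks, so they are distinguishable. For instance, the string 'ε' is accepted from only q2.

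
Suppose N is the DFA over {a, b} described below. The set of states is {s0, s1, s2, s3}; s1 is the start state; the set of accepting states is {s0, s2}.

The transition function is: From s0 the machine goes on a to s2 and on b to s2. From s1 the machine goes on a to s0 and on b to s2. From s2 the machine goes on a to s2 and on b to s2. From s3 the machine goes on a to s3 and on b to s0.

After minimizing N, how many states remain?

2

States {s3} cannot be reached from the start state, so discard them.
Initial partition by acceptance: {s0,s2} | {s1}.
Stable partition: {s0,s2} | {s1} — 2 equivalence classes.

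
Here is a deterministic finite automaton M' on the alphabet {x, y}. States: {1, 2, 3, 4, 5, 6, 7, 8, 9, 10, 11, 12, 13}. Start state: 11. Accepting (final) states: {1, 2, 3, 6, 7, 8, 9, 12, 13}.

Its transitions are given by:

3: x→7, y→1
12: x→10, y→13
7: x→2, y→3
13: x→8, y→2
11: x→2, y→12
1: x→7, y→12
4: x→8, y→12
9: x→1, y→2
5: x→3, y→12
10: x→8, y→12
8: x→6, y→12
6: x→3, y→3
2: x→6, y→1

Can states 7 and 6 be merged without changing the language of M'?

Yes

First remove the unreachable states {4,5,9}; 10 states remain.
Initial partition by acceptance: {1,2,3,6,7,8,12,13} | {10,11}.
On input x, block {1,2,3,6,7,8,12,13} splits into {1,2,3,6,7,8,13} and {12}.
Refine {1,2,3,6,7,8,13} on symbol y: members go to different blocks, giving {2,3,6,7,13} and {1,8}.
Refine {2,3,6,7,13} on symbol x: members go to different blocks, giving {2,3,6,7} and {13}.
Refine {2,3,6,7} on symbol y: members go to different blocks, giving {2,3} and {6,7}.
On input x, block {10,11} splits into {10} and {11}.
Stable partition: {2,3} | {10} | {12} | {1,8} | {13} | {6,7} | {11} — 7 equivalence classes.
7 and 6 lie in the same block of the stable partition, so they are equivalent — no string distinguishes them.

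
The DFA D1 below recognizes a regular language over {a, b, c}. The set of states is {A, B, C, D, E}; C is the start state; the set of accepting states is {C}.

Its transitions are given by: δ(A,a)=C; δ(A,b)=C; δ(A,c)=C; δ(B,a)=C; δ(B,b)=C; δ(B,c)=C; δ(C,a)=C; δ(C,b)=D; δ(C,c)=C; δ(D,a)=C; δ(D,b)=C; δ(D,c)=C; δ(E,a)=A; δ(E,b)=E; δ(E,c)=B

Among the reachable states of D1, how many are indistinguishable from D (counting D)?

Reachable states from the start: {C,D}. Unreachable: {A,B,E} — drop them.
P0 = {C} | {D}.
No further refinement is possible. Final partition (2 blocks): {C} | {D}.
State D belongs to the block {D}, which has 1 states.

1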